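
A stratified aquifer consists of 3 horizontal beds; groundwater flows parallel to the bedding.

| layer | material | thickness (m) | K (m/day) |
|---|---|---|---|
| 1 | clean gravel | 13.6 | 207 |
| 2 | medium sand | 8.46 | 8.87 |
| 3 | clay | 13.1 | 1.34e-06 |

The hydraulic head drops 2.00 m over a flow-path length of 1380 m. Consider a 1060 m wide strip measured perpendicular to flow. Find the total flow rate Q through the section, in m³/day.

4440

Flow is parallel to layering, so each bed carries its own Darcy discharge and the transmissivities add.
Σ(K_i·b_i) = 207×13.6 + 8.87×8.46 + 1.34e-06×13.1 = 2890 m²/day.
Hydraulic gradient i = Δh / L = 2.00 / 1380 = 0.001449.
Q = Σ(K_i·b_i) · W · i = 2890 × 1060 × 0.001449 = 4440 m³/day.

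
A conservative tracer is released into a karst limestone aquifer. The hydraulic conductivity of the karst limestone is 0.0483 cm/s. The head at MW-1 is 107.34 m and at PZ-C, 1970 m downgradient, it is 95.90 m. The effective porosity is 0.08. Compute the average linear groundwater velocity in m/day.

3.03

Convert K: 0.0483 cm/s × 864 = 41.73 m/day.
Hydraulic gradient i = (107.34 − 95.90) / 1970 = 11.44 / 1970 = 0.005807.
Darcy flux q = K · i = 41.73 × 0.005807 = 0.2423 m/day.
Seepage velocity v = q / n_e = 0.2423 / 0.08 = 3.029 m/day.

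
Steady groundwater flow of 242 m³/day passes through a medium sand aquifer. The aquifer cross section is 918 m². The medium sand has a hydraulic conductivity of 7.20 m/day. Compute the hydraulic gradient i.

0.0366

From Q = K·A·i, i = Q / (K·A) = 242 / (7.200 × 918.0) = 0.03661.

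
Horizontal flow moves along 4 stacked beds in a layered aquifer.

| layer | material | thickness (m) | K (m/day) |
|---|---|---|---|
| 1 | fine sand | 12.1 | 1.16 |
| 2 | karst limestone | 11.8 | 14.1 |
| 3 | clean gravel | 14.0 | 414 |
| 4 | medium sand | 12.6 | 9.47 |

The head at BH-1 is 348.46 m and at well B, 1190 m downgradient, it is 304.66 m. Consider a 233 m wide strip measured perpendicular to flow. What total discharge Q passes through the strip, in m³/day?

Flow is parallel to layering, so each bed carries its own Darcy discharge and the transmissivities add.
Σ(K_i·b_i) = 1.16×12.1 + 14.1×11.8 + 414×14.0 + 9.47×12.6 = 6096 m²/day.
Hydraulic gradient i = (348.46 − 304.66) / 1190 = 43.8 / 1190 = 0.03681.
Q = Σ(K_i·b_i) · W · i = 6096 × 233 × 0.03681 = 52277 m³/day.

52300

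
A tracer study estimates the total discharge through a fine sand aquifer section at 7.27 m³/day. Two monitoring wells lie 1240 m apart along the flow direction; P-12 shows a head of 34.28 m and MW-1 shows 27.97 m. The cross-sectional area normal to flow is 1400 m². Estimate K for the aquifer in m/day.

1.02

Hydraulic gradient i = (34.28 − 27.97) / 1240 = 6.31 / 1240 = 0.005089.
From Q = K·A·i, K = Q / (A·i) = 7.27 / (1400 × 0.005089) = 1.020 m/day.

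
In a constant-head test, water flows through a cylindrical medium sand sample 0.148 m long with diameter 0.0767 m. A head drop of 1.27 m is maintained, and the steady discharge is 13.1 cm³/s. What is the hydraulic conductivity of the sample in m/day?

28.5

Cross-sectional area A = π·(d/2)² = π × (0.0767/2)² = 0.004620 m².
Convert discharge: 13.1 cm³/s = 1.310e-05 m³/s.
Darcy's law rearranged: K = Q·L / (A·Δh) = 1.310e-05 × 0.148 / (0.004620 × 1.27) = 0.0003304 m/s = 28.55 m/day.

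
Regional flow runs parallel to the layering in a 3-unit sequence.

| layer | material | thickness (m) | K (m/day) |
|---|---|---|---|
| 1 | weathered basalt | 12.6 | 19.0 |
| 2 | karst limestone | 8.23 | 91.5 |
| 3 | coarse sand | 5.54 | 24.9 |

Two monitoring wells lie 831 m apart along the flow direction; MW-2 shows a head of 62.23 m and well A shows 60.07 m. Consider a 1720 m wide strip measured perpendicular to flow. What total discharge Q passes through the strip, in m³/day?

Flow is parallel to layering, so each bed carries its own Darcy discharge and the transmissivities add.
Σ(K_i·b_i) = 19.0×12.6 + 91.5×8.23 + 24.9×5.54 = 1130 m²/day.
Hydraulic gradient i = (62.23 − 60.07) / 831 = 2.16 / 831 = 0.002599.
Q = Σ(K_i·b_i) · W · i = 1130 × 1720 × 0.002599 = 5054 m³/day.

5050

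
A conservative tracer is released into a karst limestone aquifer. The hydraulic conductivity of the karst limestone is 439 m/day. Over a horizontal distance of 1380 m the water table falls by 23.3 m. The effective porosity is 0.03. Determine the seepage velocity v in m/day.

247

Hydraulic gradient i = Δh / L = 23.3 / 1380 = 0.01688.
Darcy flux q = K · i = 439.0 × 0.01688 = 7.412 m/day.
Seepage velocity v = q / n_e = 7.412 / 0.03 = 247.1 m/day.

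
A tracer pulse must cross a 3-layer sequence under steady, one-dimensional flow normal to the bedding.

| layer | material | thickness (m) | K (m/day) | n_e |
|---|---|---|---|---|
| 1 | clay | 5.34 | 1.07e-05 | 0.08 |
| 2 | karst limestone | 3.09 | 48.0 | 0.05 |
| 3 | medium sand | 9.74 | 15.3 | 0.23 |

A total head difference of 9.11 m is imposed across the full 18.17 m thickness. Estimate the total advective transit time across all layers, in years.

With flow normal to the layers, continuity requires the same specific discharge q through every layer.
Σ(b_i/K_i) = 5.34/1.07e-05 + 3.09/48.0 + 9.74/15.3 = 4.991e+05 d.
q = Δh / Σ(b_i/K_i) = 9.11 / 4.991e+05 = 1.825e-05 m/day.
In each layer the seepage velocity is v_i = q/n_i, so the layer transit time is t_i = b_i·n_i / q:
  layer 1 (clay): t_1 = 5.34 × 0.08 / 1.825e-05 = 23403 d
  layer 2 (karst limestone): t_2 = 3.09 × 0.05 / 1.825e-05 = 8464 d
  layer 3 (medium sand): t_3 = 9.74 × 0.23 / 1.825e-05 = 1.227e+05 d
Total t = Σ t_i = 1.546e+05 days = 423.2 years.

423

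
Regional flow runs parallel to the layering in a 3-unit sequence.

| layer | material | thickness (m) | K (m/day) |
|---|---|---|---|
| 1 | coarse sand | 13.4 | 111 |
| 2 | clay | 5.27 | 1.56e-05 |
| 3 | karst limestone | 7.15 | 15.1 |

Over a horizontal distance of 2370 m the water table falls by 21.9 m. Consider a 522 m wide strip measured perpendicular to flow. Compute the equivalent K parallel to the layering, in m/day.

61.8

Flow is parallel to layering, so each bed carries its own Darcy discharge and the transmissivities add.
Σ(K_i·b_i) = 111×13.4 + 1.56e-05×5.27 + 15.1×7.15 = 1595 m²/day.
Total thickness b = 25.82 m, so K_eq = Σ(K_i·b_i)/b = 61.79 m/day.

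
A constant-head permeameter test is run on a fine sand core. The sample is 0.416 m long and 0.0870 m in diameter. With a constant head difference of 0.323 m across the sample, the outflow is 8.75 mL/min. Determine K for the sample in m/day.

2.73

Cross-sectional area A = π·(d/2)² = π × (0.0870/2)² = 0.005945 m².
Convert discharge: 8.75 mL/min = 1.458e-07 m³/s.
Darcy's law rearranged: K = Q·L / (A·Δh) = 1.458e-07 × 0.416 / (0.005945 × 0.323) = 3.160e-05 m/s = 2.730 m/day.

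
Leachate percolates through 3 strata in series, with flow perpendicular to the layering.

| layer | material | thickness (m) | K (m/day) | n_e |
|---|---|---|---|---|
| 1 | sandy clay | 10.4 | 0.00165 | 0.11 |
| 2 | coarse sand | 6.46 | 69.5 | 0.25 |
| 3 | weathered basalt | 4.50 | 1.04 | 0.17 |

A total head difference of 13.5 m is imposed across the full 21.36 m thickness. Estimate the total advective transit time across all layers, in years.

With flow normal to the layers, continuity requires the same specific discharge q through every layer.
Σ(b_i/K_i) = 10.4/0.00165 + 6.46/69.5 + 4.50/1.04 = 6307 d.
q = Δh / Σ(b_i/K_i) = 13.5 / 6307 = 0.002140 m/day.
In each layer the seepage velocity is v_i = q/n_i, so the layer transit time is t_i = b_i·n_i / q:
  layer 1 (sandy clay): t_1 = 10.4 × 0.11 / 0.002140 = 534.5 d
  layer 2 (coarse sand): t_2 = 6.46 × 0.25 / 0.002140 = 754.6 d
  layer 3 (weathered basalt): t_3 = 4.50 × 0.17 / 0.002140 = 357.4 d
Total t = Σ t_i = 1646 days = 4.508 years.

4.51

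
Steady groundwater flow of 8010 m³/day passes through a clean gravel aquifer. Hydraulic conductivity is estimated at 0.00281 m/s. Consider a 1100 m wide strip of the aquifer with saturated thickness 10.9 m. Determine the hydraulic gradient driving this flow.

Convert K: 0.00281 m/s × 86400 = 242.8 m/day.
Cross-sectional area A = 1100 × 10.9 = 11990 m².
From Q = K·A·i, i = Q / (K·A) = 8010 / (242.8 × 11990) = 0.002752.

0.00275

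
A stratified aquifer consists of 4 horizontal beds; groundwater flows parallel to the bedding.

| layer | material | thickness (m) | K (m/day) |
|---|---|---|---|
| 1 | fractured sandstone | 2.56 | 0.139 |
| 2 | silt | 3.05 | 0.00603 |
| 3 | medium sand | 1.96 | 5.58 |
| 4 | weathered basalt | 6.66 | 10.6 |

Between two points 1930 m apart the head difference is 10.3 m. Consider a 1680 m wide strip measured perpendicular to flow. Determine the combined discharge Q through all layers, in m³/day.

Flow is parallel to layering, so each bed carries its own Darcy discharge and the transmissivities add.
Σ(K_i·b_i) = 0.139×2.56 + 0.00603×3.05 + 5.58×1.96 + 10.6×6.66 = 81.91 m²/day.
Hydraulic gradient i = Δh / L = 10.3 / 1930 = 0.005337.
Q = Σ(K_i·b_i) · W · i = 81.91 × 1680 × 0.005337 = 734.4 m³/day.

734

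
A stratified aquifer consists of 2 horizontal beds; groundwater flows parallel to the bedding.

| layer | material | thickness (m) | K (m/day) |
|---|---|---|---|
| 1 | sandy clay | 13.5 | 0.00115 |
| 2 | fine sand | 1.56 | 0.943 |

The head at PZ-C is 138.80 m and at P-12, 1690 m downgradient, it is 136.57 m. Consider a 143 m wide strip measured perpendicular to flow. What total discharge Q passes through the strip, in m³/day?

0.281

Flow is parallel to layering, so each bed carries its own Darcy discharge and the transmissivities add.
Σ(K_i·b_i) = 0.00115×13.5 + 0.943×1.56 = 1.487 m²/day.
Hydraulic gradient i = (138.80 − 136.57) / 1690 = 2.23 / 1690 = 0.001320.
Q = Σ(K_i·b_i) · W · i = 1.487 × 143 × 0.001320 = 0.2805 m³/day.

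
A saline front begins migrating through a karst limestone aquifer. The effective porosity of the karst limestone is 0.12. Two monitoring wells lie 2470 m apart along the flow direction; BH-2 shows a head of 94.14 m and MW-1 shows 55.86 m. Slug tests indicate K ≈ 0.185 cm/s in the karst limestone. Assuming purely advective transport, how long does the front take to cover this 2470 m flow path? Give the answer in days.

Convert K: 0.185 cm/s × 864 = 159.8 m/day.
Hydraulic gradient i = (94.14 − 55.86) / 2470 = 38.28 / 2470 = 0.01550.
Darcy flux q = K · i = 159.8 × 0.01550 = 2.477 m/day.
Seepage velocity v = q / n_e = 2.477 / 0.12 = 20.64 m/day.
Travel time t = L / v = 2470 / 20.64 = 119.7 days.

120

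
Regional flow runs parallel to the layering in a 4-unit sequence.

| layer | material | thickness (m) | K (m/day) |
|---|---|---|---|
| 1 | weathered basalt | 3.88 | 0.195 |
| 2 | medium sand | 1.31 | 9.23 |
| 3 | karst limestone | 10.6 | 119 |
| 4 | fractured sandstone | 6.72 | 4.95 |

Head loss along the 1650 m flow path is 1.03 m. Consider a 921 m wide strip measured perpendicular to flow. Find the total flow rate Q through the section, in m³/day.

Flow is parallel to layering, so each bed carries its own Darcy discharge and the transmissivities add.
Σ(K_i·b_i) = 0.195×3.88 + 9.23×1.31 + 119×10.6 + 4.95×6.72 = 1308 m²/day.
Hydraulic gradient i = Δh / L = 1.03 / 1650 = 0.0006242.
Q = Σ(K_i·b_i) · W · i = 1308 × 921 × 0.0006242 = 751.7 m³/day.

752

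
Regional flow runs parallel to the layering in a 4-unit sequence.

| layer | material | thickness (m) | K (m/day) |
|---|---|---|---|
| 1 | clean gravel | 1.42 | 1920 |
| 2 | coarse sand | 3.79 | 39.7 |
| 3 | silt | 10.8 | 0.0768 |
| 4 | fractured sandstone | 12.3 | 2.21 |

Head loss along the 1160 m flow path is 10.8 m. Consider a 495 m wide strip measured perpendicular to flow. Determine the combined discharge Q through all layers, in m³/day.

13400

Flow is parallel to layering, so each bed carries its own Darcy discharge and the transmissivities add.
Σ(K_i·b_i) = 1920×1.42 + 39.7×3.79 + 0.0768×10.8 + 2.21×12.3 = 2905 m²/day.
Hydraulic gradient i = Δh / L = 10.8 / 1160 = 0.009310.
Q = Σ(K_i·b_i) · W · i = 2905 × 495 × 0.009310 = 13387 m³/day.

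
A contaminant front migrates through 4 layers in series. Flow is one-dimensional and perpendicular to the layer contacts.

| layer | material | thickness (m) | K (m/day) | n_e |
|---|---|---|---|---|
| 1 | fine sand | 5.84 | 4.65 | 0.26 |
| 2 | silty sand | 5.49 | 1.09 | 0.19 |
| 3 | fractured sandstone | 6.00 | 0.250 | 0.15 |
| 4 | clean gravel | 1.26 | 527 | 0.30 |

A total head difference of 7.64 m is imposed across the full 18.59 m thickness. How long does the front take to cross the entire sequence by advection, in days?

15.2

With flow normal to the layers, continuity requires the same specific discharge q through every layer.
Σ(b_i/K_i) = 5.84/4.65 + 5.49/1.09 + 6.00/0.250 + 1.26/527 = 30.30 d.
q = Δh / Σ(b_i/K_i) = 7.64 / 30.30 = 0.2522 m/day.
In each layer the seepage velocity is v_i = q/n_i, so the layer transit time is t_i = b_i·n_i / q:
  layer 1 (fine sand): t_1 = 5.84 × 0.26 / 0.2522 = 6.021 d
  layer 2 (silty sand): t_2 = 5.49 × 0.19 / 0.2522 = 4.136 d
  layer 3 (fractured sandstone): t_3 = 6.00 × 0.15 / 0.2522 = 3.569 d
  layer 4 (clean gravel): t_4 = 1.26 × 0.30 / 0.2522 = 1.499 d
Total t = Σ t_i = 15.22 days.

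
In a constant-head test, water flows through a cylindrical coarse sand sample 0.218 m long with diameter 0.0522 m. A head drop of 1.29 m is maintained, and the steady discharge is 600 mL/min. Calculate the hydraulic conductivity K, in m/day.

68.2

Cross-sectional area A = π·(d/2)² = π × (0.0522/2)² = 0.002140 m².
Convert discharge: 600 mL/min = 1.000e-05 m³/s.
Darcy's law rearranged: K = Q·L / (A·Δh) = 1.000e-05 × 0.218 / (0.002140 × 1.29) = 0.0007897 m/s = 68.23 m/day.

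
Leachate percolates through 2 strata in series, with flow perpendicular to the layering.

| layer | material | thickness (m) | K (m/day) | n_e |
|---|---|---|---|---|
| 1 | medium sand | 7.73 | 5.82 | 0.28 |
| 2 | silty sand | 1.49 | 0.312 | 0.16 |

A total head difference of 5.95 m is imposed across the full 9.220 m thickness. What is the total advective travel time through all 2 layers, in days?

2.46

With flow normal to the layers, continuity requires the same specific discharge q through every layer.
Σ(b_i/K_i) = 7.73/5.82 + 1.49/0.312 = 6.104 d.
q = Δh / Σ(b_i/K_i) = 5.95 / 6.104 = 0.9748 m/day.
In each layer the seepage velocity is v_i = q/n_i, so the layer transit time is t_i = b_i·n_i / q:
  layer 1 (medium sand): t_1 = 7.73 × 0.28 / 0.9748 = 2.220 d
  layer 2 (silty sand): t_2 = 1.49 × 0.16 / 0.9748 = 0.2446 d
Total t = Σ t_i = 2.465 days.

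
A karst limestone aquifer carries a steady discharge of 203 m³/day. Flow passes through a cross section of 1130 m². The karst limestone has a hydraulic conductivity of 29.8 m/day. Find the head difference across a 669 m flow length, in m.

4.03

From Q = K·A·i, i = Q / (K·A) = 203 / (29.80 × 1130) = 0.006028.
Head loss Δh = i · L = 0.006028 × 669 = 4.033 m.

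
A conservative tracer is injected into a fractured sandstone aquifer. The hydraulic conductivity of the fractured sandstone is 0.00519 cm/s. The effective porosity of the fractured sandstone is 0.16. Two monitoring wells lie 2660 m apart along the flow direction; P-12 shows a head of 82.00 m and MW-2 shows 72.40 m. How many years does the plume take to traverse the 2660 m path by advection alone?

Convert K: 0.00519 cm/s × 864 = 4.484 m/day.
Hydraulic gradient i = (82.00 − 72.40) / 2660 = 9.6 / 2660 = 0.003609.
Darcy flux q = K · i = 4.484 × 0.003609 = 0.01618 m/day.
Seepage velocity v = q / n_e = 0.01618 / 0.16 = 0.1011 m/day.
Travel time t = L / v = 2660 / 0.1011 = 26298 days = 72.00 years.

72.0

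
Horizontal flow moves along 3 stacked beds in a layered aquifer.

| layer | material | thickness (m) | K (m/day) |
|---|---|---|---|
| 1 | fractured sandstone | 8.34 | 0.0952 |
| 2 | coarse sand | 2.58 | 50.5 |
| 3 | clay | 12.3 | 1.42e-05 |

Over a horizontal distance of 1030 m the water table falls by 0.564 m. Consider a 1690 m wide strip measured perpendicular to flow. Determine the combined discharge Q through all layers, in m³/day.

Flow is parallel to layering, so each bed carries its own Darcy discharge and the transmissivities add.
Σ(K_i·b_i) = 0.0952×8.34 + 50.5×2.58 + 1.42e-05×12.3 = 131.1 m²/day.
Hydraulic gradient i = Δh / L = 0.564 / 1030 = 0.0005476.
Q = Σ(K_i·b_i) · W · i = 131.1 × 1690 × 0.0005476 = 121.3 m³/day.

121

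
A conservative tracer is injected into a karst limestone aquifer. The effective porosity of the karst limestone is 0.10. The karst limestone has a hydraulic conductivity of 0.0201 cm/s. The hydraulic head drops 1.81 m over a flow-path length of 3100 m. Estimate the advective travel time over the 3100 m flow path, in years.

Convert K: 0.0201 cm/s × 864 = 17.37 m/day.
Hydraulic gradient i = Δh / L = 1.81 / 3100 = 0.0005839.
Darcy flux q = K · i = 17.37 × 0.0005839 = 0.01014 m/day.
Seepage velocity v = q / n_e = 0.01014 / 0.10 = 0.1014 m/day.
Travel time t = L / v = 3100 / 0.1014 = 30573 days = 83.70 years.

83.7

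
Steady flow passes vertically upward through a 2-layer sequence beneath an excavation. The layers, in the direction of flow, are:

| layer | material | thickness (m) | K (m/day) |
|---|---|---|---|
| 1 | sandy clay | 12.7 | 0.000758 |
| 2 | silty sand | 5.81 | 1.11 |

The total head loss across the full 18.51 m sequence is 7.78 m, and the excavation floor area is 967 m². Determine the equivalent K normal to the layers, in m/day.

0.00110

Flow is perpendicular to layering, so the layers act in series and the equivalent K is the thickness-weighted harmonic mean.
Total thickness L = 12.7 + 5.81 = 18.51 m.
Σ(b_i/K_i) = 12.7/0.000758 + 5.81/1.11 = 16760 d.
K_eq = L / Σ(b_i/K_i) = 18.51 / 16760 = 0.001104 m/day.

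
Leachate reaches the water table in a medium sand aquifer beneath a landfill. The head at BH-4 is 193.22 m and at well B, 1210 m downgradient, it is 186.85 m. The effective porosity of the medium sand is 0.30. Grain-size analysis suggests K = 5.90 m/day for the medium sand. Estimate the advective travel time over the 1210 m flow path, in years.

Hydraulic gradient i = (193.22 − 186.85) / 1210 = 6.37 / 1210 = 0.005264.
Darcy flux q = K · i = 5.900 × 0.005264 = 0.03106 m/day.
Seepage velocity v = q / n_e = 0.03106 / 0.30 = 0.1035 m/day.
Travel time t = L / v = 1210 / 0.1035 = 11687 days = 32.00 years.

32.0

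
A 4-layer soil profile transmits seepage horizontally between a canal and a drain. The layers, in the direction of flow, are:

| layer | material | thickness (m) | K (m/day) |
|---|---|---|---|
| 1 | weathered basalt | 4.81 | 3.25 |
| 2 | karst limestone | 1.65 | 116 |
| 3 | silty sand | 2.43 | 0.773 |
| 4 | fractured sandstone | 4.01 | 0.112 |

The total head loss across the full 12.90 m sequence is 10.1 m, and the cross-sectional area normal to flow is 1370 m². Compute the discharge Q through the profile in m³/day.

Flow is perpendicular to layering, so the layers act in series and the equivalent K is the thickness-weighted harmonic mean.
Total thickness L = 4.81 + 1.65 + 2.43 + 4.01 = 12.90 m.
Σ(b_i/K_i) = 4.81/3.25 + 1.65/116 + 2.43/0.773 + 4.01/0.112 = 40.44 d.
K_eq = L / Σ(b_i/K_i) = 12.90 / 40.44 = 0.3190 m/day.
Q = K_eq · A · (Δh/L) = 0.3190 × 1370 × (10.1/12.90) = 342.1 m³/day.

342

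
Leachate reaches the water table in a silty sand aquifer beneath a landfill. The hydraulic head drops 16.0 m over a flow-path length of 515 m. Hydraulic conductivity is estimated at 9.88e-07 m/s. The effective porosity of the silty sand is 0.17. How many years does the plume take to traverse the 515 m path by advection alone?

90.4

Convert K: 9.88e-07 m/s × 86400 = 0.08536 m/day.
Hydraulic gradient i = Δh / L = 16.0 / 515 = 0.03107.
Darcy flux q = K · i = 0.08536 × 0.03107 = 0.002652 m/day.
Seepage velocity v = q / n_e = 0.002652 / 0.17 = 0.01560 m/day.
Travel time t = L / v = 515 / 0.01560 = 33012 days = 90.38 years.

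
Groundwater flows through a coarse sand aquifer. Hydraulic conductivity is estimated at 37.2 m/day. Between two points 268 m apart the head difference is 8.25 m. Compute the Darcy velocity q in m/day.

Hydraulic gradient i = Δh / L = 8.25 / 268 = 0.03078.
Specific discharge q = K · i = 37.20 × 0.03078 = 1.145 m/day.

1.15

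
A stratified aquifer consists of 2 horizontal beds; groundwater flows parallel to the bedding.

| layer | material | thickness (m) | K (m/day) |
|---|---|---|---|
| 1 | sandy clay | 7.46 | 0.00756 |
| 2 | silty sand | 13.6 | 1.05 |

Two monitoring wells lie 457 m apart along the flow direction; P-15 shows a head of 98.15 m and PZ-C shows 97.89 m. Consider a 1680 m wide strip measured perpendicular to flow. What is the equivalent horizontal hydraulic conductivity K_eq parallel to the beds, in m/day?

Flow is parallel to layering, so each bed carries its own Darcy discharge and the transmissivities add.
Σ(K_i·b_i) = 0.00756×7.46 + 1.05×13.6 = 14.34 m²/day.
Total thickness b = 21.06 m, so K_eq = Σ(K_i·b_i)/b = 0.6807 m/day.

0.681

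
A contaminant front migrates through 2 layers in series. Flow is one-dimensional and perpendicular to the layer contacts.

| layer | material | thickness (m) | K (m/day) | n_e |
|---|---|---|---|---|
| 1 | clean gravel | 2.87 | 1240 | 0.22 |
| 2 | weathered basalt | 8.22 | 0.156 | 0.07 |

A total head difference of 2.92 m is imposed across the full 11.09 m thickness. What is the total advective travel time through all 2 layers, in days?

21.8

With flow normal to the layers, continuity requires the same specific discharge q through every layer.
Σ(b_i/K_i) = 2.87/1240 + 8.22/0.156 = 52.69 d.
q = Δh / Σ(b_i/K_i) = 2.92 / 52.69 = 0.05541 m/day.
In each layer the seepage velocity is v_i = q/n_i, so the layer transit time is t_i = b_i·n_i / q:
  layer 1 (clean gravel): t_1 = 2.87 × 0.22 / 0.05541 = 11.39 d
  layer 2 (weathered basalt): t_2 = 8.22 × 0.07 / 0.05541 = 10.38 d
Total t = Σ t_i = 21.78 days.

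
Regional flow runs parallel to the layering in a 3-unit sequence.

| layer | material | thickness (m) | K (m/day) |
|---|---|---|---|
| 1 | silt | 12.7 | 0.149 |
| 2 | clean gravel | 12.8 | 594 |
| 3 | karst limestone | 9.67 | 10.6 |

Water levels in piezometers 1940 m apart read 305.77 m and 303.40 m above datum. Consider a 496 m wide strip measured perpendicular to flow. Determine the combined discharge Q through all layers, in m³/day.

4670

Flow is parallel to layering, so each bed carries its own Darcy discharge and the transmissivities add.
Σ(K_i·b_i) = 0.149×12.7 + 594×12.8 + 10.6×9.67 = 7708 m²/day.
Hydraulic gradient i = (305.77 − 303.40) / 1940 = 2.37 / 1940 = 0.001222.
Q = Σ(K_i·b_i) · W · i = 7708 × 496 × 0.001222 = 4670 m³/day.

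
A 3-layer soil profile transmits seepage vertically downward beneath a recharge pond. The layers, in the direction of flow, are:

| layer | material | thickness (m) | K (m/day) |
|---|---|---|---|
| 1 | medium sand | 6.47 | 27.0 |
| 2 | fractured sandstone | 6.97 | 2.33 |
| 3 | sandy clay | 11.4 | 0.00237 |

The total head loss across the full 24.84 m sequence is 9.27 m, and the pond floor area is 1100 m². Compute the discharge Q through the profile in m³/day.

2.12

Flow is perpendicular to layering, so the layers act in series and the equivalent K is the thickness-weighted harmonic mean.
Total thickness L = 6.47 + 6.97 + 11.4 = 24.84 m.
Σ(b_i/K_i) = 6.47/27.0 + 6.97/2.33 + 11.4/0.00237 = 4813 d.
K_eq = L / Σ(b_i/K_i) = 24.84 / 4813 = 0.005161 m/day.
Q = K_eq · A · (Δh/L) = 0.005161 × 1100 × (9.27/24.84) = 2.118 m³/day.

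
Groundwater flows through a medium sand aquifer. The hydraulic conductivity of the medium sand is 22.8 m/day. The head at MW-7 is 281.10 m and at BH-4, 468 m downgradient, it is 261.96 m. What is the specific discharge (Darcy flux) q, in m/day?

0.932

Hydraulic gradient i = (281.10 − 261.96) / 468 = 19.14 / 468 = 0.04090.
Specific discharge q = K · i = 22.80 × 0.04090 = 0.9325 m/day.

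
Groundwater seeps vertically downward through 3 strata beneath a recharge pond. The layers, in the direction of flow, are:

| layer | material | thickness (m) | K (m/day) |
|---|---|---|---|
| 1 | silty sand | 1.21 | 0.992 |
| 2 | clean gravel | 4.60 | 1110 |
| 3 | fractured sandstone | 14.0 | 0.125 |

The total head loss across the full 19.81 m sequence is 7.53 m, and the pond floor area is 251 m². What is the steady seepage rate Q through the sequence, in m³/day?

16.7

Flow is perpendicular to layering, so the layers act in series and the equivalent K is the thickness-weighted harmonic mean.
Total thickness L = 1.21 + 4.60 + 14.0 = 19.81 m.
Σ(b_i/K_i) = 1.21/0.992 + 4.60/1110 + 14.0/0.125 = 113.2 d.
K_eq = L / Σ(b_i/K_i) = 19.81 / 113.2 = 0.1750 m/day.
Q = K_eq · A · (Δh/L) = 0.1750 × 251 × (7.53/19.81) = 16.69 m³/day.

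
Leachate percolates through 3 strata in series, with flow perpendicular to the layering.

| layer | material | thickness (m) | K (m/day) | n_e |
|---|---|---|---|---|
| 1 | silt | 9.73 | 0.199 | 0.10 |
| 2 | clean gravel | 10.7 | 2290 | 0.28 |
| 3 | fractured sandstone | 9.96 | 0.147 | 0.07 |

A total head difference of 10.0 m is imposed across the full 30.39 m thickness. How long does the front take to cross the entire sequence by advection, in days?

With flow normal to the layers, continuity requires the same specific discharge q through every layer.
Σ(b_i/K_i) = 9.73/0.199 + 10.7/2290 + 9.96/0.147 = 116.7 d.
q = Δh / Σ(b_i/K_i) = 10.0 / 116.7 = 0.08572 m/day.
In each layer the seepage velocity is v_i = q/n_i, so the layer transit time is t_i = b_i·n_i / q:
  layer 1 (silt): t_1 = 9.73 × 0.10 / 0.08572 = 11.35 d
  layer 2 (clean gravel): t_2 = 10.7 × 0.28 / 0.08572 = 34.95 d
  layer 3 (fractured sandstone): t_3 = 9.96 × 0.07 / 0.08572 = 8.133 d
Total t = Σ t_i = 54.43 days.

54.4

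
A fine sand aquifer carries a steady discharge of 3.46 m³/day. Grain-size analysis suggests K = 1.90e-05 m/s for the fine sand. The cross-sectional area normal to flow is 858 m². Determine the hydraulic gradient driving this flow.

Convert K: 1.90e-05 m/s × 86400 = 1.642 m/day.
From Q = K·A·i, i = Q / (K·A) = 3.46 / (1.642 × 858.0) = 0.002457.

0.00246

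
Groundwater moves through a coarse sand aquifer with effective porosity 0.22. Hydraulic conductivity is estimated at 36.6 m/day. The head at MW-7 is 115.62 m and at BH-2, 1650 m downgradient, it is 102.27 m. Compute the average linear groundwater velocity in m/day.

1.35

Hydraulic gradient i = (115.62 − 102.27) / 1650 = 13.35 / 1650 = 0.008091.
Darcy flux q = K · i = 36.60 × 0.008091 = 0.2961 m/day.
Seepage velocity v = q / n_e = 0.2961 / 0.22 = 1.346 m/day.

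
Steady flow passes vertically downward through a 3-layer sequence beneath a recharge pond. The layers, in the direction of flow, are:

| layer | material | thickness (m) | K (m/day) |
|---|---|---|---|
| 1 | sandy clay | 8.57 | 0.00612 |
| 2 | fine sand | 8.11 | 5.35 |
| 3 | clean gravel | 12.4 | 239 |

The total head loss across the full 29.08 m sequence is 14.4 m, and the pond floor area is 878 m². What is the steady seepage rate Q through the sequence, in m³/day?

9.02

Flow is perpendicular to layering, so the layers act in series and the equivalent K is the thickness-weighted harmonic mean.
Total thickness L = 8.57 + 8.11 + 12.4 = 29.08 m.
Σ(b_i/K_i) = 8.57/0.00612 + 8.11/5.35 + 12.4/239 = 1402 d.
K_eq = L / Σ(b_i/K_i) = 29.08 / 1402 = 0.02074 m/day.
Q = K_eq · A · (Δh/L) = 0.02074 × 878 × (14.4/29.08) = 9.019 m³/day.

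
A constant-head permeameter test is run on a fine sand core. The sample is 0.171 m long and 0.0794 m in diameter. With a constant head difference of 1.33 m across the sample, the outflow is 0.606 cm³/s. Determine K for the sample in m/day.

Cross-sectional area A = π·(d/2)² = π × (0.0794/2)² = 0.004951 m².
Convert discharge: 0.606 cm³/s = 6.060e-07 m³/s.
Darcy's law rearranged: K = Q·L / (A·Δh) = 6.060e-07 × 0.171 / (0.004951 × 1.33) = 1.574e-05 m/s = 1.360 m/day.

1.36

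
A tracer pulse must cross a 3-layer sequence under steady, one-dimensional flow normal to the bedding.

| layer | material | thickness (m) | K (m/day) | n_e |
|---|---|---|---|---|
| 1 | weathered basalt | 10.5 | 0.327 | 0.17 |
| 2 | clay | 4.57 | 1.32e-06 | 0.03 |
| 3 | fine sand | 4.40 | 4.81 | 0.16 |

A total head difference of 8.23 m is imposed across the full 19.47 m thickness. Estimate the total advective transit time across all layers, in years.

With flow normal to the layers, continuity requires the same specific discharge q through every layer.
Σ(b_i/K_i) = 10.5/0.327 + 4.57/1.32e-06 + 4.40/4.81 = 3.462e+06 d.
q = Δh / Σ(b_i/K_i) = 8.23 / 3.462e+06 = 2.377e-06 m/day.
In each layer the seepage velocity is v_i = q/n_i, so the layer transit time is t_i = b_i·n_i / q:
  layer 1 (weathered basalt): t_1 = 10.5 × 0.17 / 2.377e-06 = 7.509e+05 d
  layer 2 (clay): t_2 = 4.57 × 0.03 / 2.377e-06 = 57675 d
  layer 3 (fine sand): t_3 = 4.40 × 0.16 / 2.377e-06 = 2.962e+05 d
Total t = Σ t_i = 1.105e+06 days = 3025 years.

3020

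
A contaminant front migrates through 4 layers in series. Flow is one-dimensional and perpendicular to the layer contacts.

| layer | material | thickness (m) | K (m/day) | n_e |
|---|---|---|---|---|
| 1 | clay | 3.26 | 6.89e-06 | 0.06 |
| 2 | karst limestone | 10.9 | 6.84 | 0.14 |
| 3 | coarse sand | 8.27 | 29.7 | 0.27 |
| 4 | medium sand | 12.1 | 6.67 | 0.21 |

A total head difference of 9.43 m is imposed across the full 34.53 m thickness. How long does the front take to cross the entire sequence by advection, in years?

892

With flow normal to the layers, continuity requires the same specific discharge q through every layer.
Σ(b_i/K_i) = 3.26/6.89e-06 + 10.9/6.84 + 8.27/29.7 + 12.1/6.67 = 4.732e+05 d.
q = Δh / Σ(b_i/K_i) = 9.43 / 4.732e+05 = 1.993e-05 m/day.
In each layer the seepage velocity is v_i = q/n_i, so the layer transit time is t_i = b_i·n_i / q:
  layer 1 (clay): t_1 = 3.26 × 0.06 / 1.993e-05 = 9814 d
  layer 2 (karst limestone): t_2 = 10.9 × 0.14 / 1.993e-05 = 76568 d
  layer 3 (coarse sand): t_3 = 8.27 × 0.27 / 1.993e-05 = 1.120e+05 d
  layer 4 (medium sand): t_4 = 12.1 × 0.21 / 1.993e-05 = 1.275e+05 d
Total t = Σ t_i = 3.259e+05 days = 892.3 years.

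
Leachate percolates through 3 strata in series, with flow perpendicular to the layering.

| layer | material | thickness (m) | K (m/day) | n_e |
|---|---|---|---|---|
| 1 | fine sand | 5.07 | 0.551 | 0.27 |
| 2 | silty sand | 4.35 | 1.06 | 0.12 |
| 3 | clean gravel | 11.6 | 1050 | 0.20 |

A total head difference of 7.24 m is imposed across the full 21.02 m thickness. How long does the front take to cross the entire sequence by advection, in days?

With flow normal to the layers, continuity requires the same specific discharge q through every layer.
Σ(b_i/K_i) = 5.07/0.551 + 4.35/1.06 + 11.6/1050 = 13.32 d.
q = Δh / Σ(b_i/K_i) = 7.24 / 13.32 = 0.5437 m/day.
In each layer the seepage velocity is v_i = q/n_i, so the layer transit time is t_i = b_i·n_i / q:
  layer 1 (fine sand): t_1 = 5.07 × 0.27 / 0.5437 = 2.518 d
  layer 2 (silty sand): t_2 = 4.35 × 0.12 / 0.5437 = 0.9601 d
  layer 3 (clean gravel): t_3 = 11.6 × 0.20 / 0.5437 = 4.267 d
Total t = Σ t_i = 7.745 days.

7.74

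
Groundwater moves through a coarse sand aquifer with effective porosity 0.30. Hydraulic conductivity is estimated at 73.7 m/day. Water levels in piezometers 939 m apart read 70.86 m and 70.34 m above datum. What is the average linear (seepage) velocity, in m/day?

0.136

Hydraulic gradient i = (70.86 − 70.34) / 939 = 0.52 / 939 = 0.0005538.
Darcy flux q = K · i = 73.70 × 0.0005538 = 0.04081 m/day.
Seepage velocity v = q / n_e = 0.04081 / 0.30 = 0.1360 m/day.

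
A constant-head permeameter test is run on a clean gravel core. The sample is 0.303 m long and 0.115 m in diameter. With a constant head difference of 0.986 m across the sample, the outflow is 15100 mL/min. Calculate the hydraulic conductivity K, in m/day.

643

Cross-sectional area A = π·(d/2)² = π × (0.115/2)² = 0.01039 m².
Convert discharge: 15100 mL/min = 0.0002517 m³/s.
Darcy's law rearranged: K = Q·L / (A·Δh) = 0.0002517 × 0.303 / (0.01039 × 0.986) = 0.007446 m/s = 643.3 m/day.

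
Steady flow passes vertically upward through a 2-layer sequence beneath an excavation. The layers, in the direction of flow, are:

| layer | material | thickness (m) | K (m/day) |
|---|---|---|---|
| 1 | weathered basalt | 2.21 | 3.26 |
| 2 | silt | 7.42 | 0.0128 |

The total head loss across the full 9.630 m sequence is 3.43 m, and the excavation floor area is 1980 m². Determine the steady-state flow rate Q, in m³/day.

Flow is perpendicular to layering, so the layers act in series and the equivalent K is the thickness-weighted harmonic mean.
Total thickness L = 2.21 + 7.42 = 9.630 m.
Σ(b_i/K_i) = 2.21/3.26 + 7.42/0.0128 = 580.4 d.
K_eq = L / Σ(b_i/K_i) = 9.630 / 580.4 = 0.01659 m/day.
Q = K_eq · A · (Δh/L) = 0.01659 × 1980 × (3.43/9.630) = 11.70 m³/day.

11.7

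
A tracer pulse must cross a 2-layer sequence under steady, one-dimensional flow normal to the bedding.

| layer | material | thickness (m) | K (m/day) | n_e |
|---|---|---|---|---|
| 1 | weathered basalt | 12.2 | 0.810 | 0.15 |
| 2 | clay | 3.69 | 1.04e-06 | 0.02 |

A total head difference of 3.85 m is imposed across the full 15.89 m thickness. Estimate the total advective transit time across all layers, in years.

With flow normal to the layers, continuity requires the same specific discharge q through every layer.
Σ(b_i/K_i) = 12.2/0.810 + 3.69/1.04e-06 = 3.548e+06 d.
q = Δh / Σ(b_i/K_i) = 3.85 / 3.548e+06 = 1.085e-06 m/day.
In each layer the seepage velocity is v_i = q/n_i, so the layer transit time is t_i = b_i·n_i / q:
  layer 1 (weathered basalt): t_1 = 12.2 × 0.15 / 1.085e-06 = 1.686e+06 d
  layer 2 (clay): t_2 = 3.69 × 0.02 / 1.085e-06 = 68013 d
Total t = Σ t_i = 1.755e+06 days = 4804 years.

4800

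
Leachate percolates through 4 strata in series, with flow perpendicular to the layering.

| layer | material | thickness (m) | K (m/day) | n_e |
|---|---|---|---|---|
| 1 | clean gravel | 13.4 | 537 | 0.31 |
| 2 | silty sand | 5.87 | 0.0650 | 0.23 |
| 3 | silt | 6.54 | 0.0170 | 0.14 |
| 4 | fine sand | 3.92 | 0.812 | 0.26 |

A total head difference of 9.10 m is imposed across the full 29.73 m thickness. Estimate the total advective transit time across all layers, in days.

With flow normal to the layers, continuity requires the same specific discharge q through every layer.
Σ(b_i/K_i) = 13.4/537 + 5.87/0.0650 + 6.54/0.0170 + 3.92/0.812 = 479.9 d.
q = Δh / Σ(b_i/K_i) = 9.10 / 479.9 = 0.01896 m/day.
In each layer the seepage velocity is v_i = q/n_i, so the layer transit time is t_i = b_i·n_i / q:
  layer 1 (clean gravel): t_1 = 13.4 × 0.31 / 0.01896 = 219.1 d
  layer 2 (silty sand): t_2 = 5.87 × 0.23 / 0.01896 = 71.19 d
  layer 3 (silt): t_3 = 6.54 × 0.14 / 0.01896 = 48.28 d
  layer 4 (fine sand): t_4 = 3.92 × 0.26 / 0.01896 = 53.75 d
Total t = Σ t_i = 392.3 days.

392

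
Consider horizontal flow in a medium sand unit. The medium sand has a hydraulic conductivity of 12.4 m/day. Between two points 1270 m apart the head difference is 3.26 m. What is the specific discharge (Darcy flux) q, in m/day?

0.0318

Hydraulic gradient i = Δh / L = 3.26 / 1270 = 0.002567.
Specific discharge q = K · i = 12.40 × 0.002567 = 0.03183 m/day.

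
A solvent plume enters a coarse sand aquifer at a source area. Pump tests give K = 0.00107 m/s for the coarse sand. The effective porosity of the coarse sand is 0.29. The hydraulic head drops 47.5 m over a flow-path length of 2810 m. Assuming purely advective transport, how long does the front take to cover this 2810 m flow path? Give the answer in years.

Convert K: 0.00107 m/s × 86400 = 92.45 m/day.
Hydraulic gradient i = Δh / L = 47.5 / 2810 = 0.01690.
Darcy flux q = K · i = 92.45 × 0.01690 = 1.563 m/day.
Seepage velocity v = q / n_e = 1.563 / 0.29 = 5.389 m/day.
Travel time t = L / v = 2810 / 5.389 = 521.5 days = 1.428 years.

1.43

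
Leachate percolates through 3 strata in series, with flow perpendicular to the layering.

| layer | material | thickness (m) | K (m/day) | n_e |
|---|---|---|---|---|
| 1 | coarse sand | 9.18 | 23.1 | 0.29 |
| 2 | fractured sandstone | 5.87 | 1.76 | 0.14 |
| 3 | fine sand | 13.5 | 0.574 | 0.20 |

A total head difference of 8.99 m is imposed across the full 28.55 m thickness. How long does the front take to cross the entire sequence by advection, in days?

With flow normal to the layers, continuity requires the same specific discharge q through every layer.
Σ(b_i/K_i) = 9.18/23.1 + 5.87/1.76 + 13.5/0.574 = 27.25 d.
q = Δh / Σ(b_i/K_i) = 8.99 / 27.25 = 0.3299 m/day.
In each layer the seepage velocity is v_i = q/n_i, so the layer transit time is t_i = b_i·n_i / q:
  layer 1 (coarse sand): t_1 = 9.18 × 0.29 / 0.3299 = 8.070 d
  layer 2 (fractured sandstone): t_2 = 5.87 × 0.14 / 0.3299 = 2.491 d
  layer 3 (fine sand): t_3 = 13.5 × 0.20 / 0.3299 = 8.185 d
Total t = Σ t_i = 18.75 days.

18.7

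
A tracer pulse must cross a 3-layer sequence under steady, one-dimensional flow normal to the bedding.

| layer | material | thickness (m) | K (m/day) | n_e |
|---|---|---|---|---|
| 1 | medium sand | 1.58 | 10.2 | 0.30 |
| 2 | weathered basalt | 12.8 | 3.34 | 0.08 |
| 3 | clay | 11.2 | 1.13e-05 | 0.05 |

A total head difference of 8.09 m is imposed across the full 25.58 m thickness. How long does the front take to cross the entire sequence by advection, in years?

690

With flow normal to the layers, continuity requires the same specific discharge q through every layer.
Σ(b_i/K_i) = 1.58/10.2 + 12.8/3.34 + 11.2/1.13e-05 = 9.912e+05 d.
q = Δh / Σ(b_i/K_i) = 8.09 / 9.912e+05 = 8.162e-06 m/day.
In each layer the seepage velocity is v_i = q/n_i, so the layer transit time is t_i = b_i·n_i / q:
  layer 1 (medium sand): t_1 = 1.58 × 0.30 / 8.162e-06 = 58073 d
  layer 2 (weathered basalt): t_2 = 12.8 × 0.08 / 8.162e-06 = 1.255e+05 d
  layer 3 (clay): t_3 = 11.2 × 0.05 / 8.162e-06 = 68609 d
Total t = Σ t_i = 2.521e+05 days = 690.3 years.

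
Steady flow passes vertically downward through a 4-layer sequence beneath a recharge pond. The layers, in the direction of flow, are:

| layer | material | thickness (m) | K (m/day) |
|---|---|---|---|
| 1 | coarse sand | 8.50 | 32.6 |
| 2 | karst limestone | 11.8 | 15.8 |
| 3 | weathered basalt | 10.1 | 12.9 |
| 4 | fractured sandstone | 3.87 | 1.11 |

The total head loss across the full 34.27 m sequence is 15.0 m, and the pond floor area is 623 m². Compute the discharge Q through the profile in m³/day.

Flow is perpendicular to layering, so the layers act in series and the equivalent K is the thickness-weighted harmonic mean.
Total thickness L = 8.50 + 11.8 + 10.1 + 3.87 = 34.27 m.
Σ(b_i/K_i) = 8.50/32.6 + 11.8/15.8 + 10.1/12.9 + 3.87/1.11 = 5.277 d.
K_eq = L / Σ(b_i/K_i) = 34.27 / 5.277 = 6.494 m/day.
Q = K_eq · A · (Δh/L) = 6.494 × 623 × (15.0/34.27) = 1771 m³/day.

1770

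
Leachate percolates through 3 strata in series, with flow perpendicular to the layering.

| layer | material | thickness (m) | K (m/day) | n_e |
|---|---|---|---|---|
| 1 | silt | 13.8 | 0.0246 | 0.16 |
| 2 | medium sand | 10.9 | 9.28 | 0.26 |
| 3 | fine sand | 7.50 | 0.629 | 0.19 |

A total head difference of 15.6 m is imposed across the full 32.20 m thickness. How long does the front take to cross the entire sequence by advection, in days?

With flow normal to the layers, continuity requires the same specific discharge q through every layer.
Σ(b_i/K_i) = 13.8/0.0246 + 10.9/9.28 + 7.50/0.629 = 574.1 d.
q = Δh / Σ(b_i/K_i) = 15.6 / 574.1 = 0.02717 m/day.
In each layer the seepage velocity is v_i = q/n_i, so the layer transit time is t_i = b_i·n_i / q:
  layer 1 (silt): t_1 = 13.8 × 0.16 / 0.02717 = 81.25 d
  layer 2 (medium sand): t_2 = 10.9 × 0.26 / 0.02717 = 104.3 d
  layer 3 (fine sand): t_3 = 7.50 × 0.19 / 0.02717 = 52.44 d
Total t = Σ t_i = 238.0 days.

238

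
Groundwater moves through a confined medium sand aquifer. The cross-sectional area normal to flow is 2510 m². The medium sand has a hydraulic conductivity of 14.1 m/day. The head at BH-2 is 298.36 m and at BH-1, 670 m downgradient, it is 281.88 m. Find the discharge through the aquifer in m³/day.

Hydraulic gradient i = (298.36 − 281.88) / 670 = 16.48 / 670 = 0.02460.
Darcy's law: Q = K · A · i = 14.10 × 2510 × 0.02460 = 870.5 m³/day.

871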